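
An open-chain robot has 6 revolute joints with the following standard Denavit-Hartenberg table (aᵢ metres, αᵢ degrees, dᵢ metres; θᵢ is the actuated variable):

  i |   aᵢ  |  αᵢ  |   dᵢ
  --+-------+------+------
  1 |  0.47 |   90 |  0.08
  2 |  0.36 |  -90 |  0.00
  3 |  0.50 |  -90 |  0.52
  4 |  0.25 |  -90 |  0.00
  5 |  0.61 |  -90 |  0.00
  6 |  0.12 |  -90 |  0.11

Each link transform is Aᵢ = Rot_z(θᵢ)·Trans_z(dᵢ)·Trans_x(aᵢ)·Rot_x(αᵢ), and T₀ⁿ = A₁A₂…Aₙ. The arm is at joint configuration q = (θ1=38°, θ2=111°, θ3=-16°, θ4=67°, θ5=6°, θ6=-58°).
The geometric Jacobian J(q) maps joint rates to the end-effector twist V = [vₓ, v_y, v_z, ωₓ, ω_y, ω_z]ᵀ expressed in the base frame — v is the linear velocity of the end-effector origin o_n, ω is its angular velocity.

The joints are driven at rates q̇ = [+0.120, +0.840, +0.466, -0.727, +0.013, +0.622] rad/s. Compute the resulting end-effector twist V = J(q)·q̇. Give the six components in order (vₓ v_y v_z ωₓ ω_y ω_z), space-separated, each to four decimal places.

-1.1409 -0.6849 0.6998 1.0389 -1.8826 -0.4464

o_n = [0.5735, -0.0375, 1.1806]
J₁: ẑ×o_n = [0.0375, 0.5735, -0.0000], ω = ẑ
J2: z=[0.6157, -0.7880, 0.0000] o=[0.3704, 0.2894, 0.0800] → [-0.8672, -0.6776, -0.0412, 0.6157, -0.7880, 0.0000]
J3: z=[-0.7357, -0.5748, -0.3584] o=[0.2687, 0.2099, 0.4161] → [-0.5281, 0.4532, 0.3573, -0.7357, -0.5748, -0.3584]
J4: z=[-0.6697, 0.6967, 0.2573] o=[-0.1647, -0.3036, 0.6784] → [0.2813, 0.5262, -0.6925, -0.6697, 0.6967, 0.2573]
J5: z=[0.3811, 0.6197, -0.6860] o=[-0.0054, -0.2133, 0.8486] → [0.3263, -0.5237, -0.2918, 0.3811, 0.6197, -0.6860]
J6: z=[0.5994, -0.7306, -0.3271] o=[0.4240, -0.0385, 1.2450] → [0.0474, -0.0102, 0.1098, 0.5994, -0.7306, -0.3271]
V = J·q̇ = [-1.1409, -0.6849, 0.6998, 1.0389, -1.8826, -0.4464]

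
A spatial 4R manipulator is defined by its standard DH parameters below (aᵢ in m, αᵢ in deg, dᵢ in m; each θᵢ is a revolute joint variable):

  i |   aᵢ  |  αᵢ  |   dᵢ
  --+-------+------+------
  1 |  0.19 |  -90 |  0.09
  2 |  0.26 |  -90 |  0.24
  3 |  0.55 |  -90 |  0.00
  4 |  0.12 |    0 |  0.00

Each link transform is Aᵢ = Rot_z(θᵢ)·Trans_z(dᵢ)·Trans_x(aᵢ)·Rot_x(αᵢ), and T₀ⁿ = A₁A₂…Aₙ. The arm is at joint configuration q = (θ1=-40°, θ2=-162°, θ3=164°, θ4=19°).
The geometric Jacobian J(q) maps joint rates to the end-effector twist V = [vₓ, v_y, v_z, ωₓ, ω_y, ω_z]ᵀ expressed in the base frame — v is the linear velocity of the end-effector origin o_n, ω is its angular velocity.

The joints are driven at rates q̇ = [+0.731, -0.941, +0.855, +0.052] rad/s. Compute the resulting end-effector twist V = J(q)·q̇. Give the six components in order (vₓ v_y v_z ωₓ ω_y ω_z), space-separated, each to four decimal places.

o_n = [0.4482, -0.3015, -0.0639]
J₁: ẑ×o_n = [0.3015, 0.4482, -0.0000], ω = ẑ
J2: z=[0.6428, 0.7660, 0.0000] o=[0.1455, -0.1221, 0.0900] → [-0.1179, 0.0989, -0.3472, 0.6428, 0.7660, 0.0000]
J3: z=[0.2367, -0.1986, 0.9511] o=[0.1104, 0.2207, 0.1703] → [0.5432, 0.3768, -0.0565, 0.2367, -0.1986, 0.9511]
J4: z=[0.8187, 0.5679, -0.0852] o=[0.3981, -0.2187, 0.0070] → [-0.0473, 0.0537, -0.0963, 0.8187, 0.5679, -0.0852]
V = J·q̇ = [0.7933, 0.5595, 0.2734, -0.3599, -0.8611, 1.5397]

0.7933 0.5595 0.2734 -0.3599 -0.8611 1.5397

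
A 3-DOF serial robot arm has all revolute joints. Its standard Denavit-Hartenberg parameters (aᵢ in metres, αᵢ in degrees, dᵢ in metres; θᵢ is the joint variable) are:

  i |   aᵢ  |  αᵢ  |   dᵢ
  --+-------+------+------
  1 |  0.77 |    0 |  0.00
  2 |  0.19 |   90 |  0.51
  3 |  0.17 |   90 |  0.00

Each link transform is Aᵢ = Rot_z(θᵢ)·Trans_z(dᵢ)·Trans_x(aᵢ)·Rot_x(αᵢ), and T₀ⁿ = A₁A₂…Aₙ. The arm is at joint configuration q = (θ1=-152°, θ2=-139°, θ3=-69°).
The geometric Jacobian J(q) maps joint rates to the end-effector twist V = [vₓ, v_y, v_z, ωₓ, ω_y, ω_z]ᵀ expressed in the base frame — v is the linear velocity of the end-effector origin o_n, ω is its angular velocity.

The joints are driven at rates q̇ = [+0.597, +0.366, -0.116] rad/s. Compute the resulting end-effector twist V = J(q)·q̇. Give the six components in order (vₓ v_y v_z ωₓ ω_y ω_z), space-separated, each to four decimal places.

-0.0164 -0.3365 -0.0071 -0.1083 0.0416 0.9630

o_n = [-0.5899, -0.1272, 0.3513]
J₁: ẑ×o_n = [0.1272, -0.5899, 0.0000], ω = ẑ
J2: z=[0.0000, 0.0000, 1.0000] o=[-0.6799, -0.3615, 0.0000] → [-0.2343, 0.0899, 0.0000, 0.0000, 0.0000, 1.0000]
J3: z=[0.9336, -0.3584, 0.0000] o=[-0.6118, -0.1841, 0.5100] → [0.0569, 0.1482, 0.0609, 0.9336, -0.3584, 0.0000]
V = J·q̇ = [-0.0164, -0.3365, -0.0071, -0.1083, 0.0416, 0.9630]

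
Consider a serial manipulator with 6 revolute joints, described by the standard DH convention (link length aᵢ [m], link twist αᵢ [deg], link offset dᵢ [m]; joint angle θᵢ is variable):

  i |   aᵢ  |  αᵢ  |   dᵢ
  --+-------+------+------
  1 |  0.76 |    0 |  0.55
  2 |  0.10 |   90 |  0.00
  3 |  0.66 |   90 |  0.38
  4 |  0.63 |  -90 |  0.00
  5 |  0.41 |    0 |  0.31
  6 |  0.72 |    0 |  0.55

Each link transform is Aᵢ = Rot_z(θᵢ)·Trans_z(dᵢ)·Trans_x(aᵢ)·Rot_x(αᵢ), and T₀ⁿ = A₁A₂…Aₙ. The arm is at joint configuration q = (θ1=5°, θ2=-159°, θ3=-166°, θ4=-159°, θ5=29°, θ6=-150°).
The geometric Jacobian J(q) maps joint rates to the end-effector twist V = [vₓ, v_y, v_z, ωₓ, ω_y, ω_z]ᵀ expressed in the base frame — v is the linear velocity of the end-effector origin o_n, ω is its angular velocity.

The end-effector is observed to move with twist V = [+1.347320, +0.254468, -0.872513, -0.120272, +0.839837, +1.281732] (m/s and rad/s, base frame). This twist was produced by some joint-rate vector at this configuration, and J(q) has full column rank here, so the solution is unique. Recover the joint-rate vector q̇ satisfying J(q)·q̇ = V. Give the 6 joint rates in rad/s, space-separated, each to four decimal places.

o_n = [1.3820, -0.3458, 0.8613]
J₁: ẑ×o_n = [0.3458, 1.3820, -0.0000], ω = ẑ
J2: z=[0.0000, 0.0000, 1.0000] o=[0.7571, 0.0662, 0.5500] → [0.4120, 0.6249, -0.0000, 0.0000, 0.0000, 1.0000]
J3: z=[-0.4384, 0.8988, 0.0000] o=[0.6672, 0.0224, 0.5500] → [0.2798, 0.1364, -0.4811, -0.4384, 0.8988, 0.0000]
J4: z=[0.2174, 0.1061, 0.9703] o=[1.0762, 0.6447, 0.3903] → [1.0110, 0.1943, -0.2478, 0.2174, 0.1061, 0.9703]
J5: z=[0.7218, -0.6867, -0.0867] o=[0.6623, 0.1916, 0.5326] → [-0.2723, -0.2996, 0.1064, 0.7218, -0.6867, -0.0867]
J6: z=[0.7218, -0.6867, -0.0867] o=[0.6072, -0.3003, 0.3939] → [-0.3249, -0.4045, 0.4992, 0.7218, -0.6867, -0.0867]
q̇ = J⁺·V = [-0.4500, 0.9020, 0.9420, 0.8680, 0.7030, -0.5590]

-0.4500 0.9020 0.9420 0.8680 0.7030 -0.5590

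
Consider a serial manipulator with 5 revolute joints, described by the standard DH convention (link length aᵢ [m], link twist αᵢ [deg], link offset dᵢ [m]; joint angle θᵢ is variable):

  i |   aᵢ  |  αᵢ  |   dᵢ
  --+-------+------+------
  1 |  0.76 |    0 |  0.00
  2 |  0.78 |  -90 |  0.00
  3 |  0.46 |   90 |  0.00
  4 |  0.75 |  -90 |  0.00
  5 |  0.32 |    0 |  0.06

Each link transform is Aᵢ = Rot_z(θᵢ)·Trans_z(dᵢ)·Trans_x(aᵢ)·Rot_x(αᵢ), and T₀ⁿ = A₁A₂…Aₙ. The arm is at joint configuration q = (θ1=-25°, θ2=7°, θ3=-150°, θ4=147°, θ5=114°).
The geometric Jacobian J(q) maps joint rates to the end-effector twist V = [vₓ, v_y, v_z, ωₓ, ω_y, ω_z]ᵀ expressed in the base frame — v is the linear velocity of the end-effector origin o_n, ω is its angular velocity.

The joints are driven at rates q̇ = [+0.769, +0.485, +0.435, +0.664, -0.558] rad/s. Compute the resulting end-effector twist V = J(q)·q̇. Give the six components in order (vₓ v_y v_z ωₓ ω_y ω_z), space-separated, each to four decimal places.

o_n = [1.7346, -0.3589, 0.2069]
J₁: ẑ×o_n = [0.3589, 1.7346, -0.0000], ω = ẑ
J2: z=[0.0000, 0.0000, 1.0000] o=[0.6888, -0.3212, 0.0000] → [0.0378, 1.0458, -0.0000, 0.0000, 0.0000, 1.0000]
J3: z=[0.3090, 0.9511, 0.0000] o=[1.4306, -0.5622, 0.0000] → [0.1968, -0.0639, -0.2263, 0.3090, 0.9511, 0.0000]
J4: z=[-0.4755, 0.1545, -0.8660] o=[1.0517, -0.4391, 0.2300] → [0.0659, -0.6024, -0.1436, -0.4755, 0.1545, -0.8660]
J5: z=[0.1894, -0.9434, -0.2723] o=[1.6960, -0.2190, -0.0845] → [-0.3130, -0.0657, 0.0099, 0.1894, -0.9434, -0.2723]
V = J·q̇ = [0.5983, 1.4500, -0.1993, -0.2870, 1.0427, 0.8309]

0.5983 1.4500 -0.1993 -0.2870 1.0427 0.8309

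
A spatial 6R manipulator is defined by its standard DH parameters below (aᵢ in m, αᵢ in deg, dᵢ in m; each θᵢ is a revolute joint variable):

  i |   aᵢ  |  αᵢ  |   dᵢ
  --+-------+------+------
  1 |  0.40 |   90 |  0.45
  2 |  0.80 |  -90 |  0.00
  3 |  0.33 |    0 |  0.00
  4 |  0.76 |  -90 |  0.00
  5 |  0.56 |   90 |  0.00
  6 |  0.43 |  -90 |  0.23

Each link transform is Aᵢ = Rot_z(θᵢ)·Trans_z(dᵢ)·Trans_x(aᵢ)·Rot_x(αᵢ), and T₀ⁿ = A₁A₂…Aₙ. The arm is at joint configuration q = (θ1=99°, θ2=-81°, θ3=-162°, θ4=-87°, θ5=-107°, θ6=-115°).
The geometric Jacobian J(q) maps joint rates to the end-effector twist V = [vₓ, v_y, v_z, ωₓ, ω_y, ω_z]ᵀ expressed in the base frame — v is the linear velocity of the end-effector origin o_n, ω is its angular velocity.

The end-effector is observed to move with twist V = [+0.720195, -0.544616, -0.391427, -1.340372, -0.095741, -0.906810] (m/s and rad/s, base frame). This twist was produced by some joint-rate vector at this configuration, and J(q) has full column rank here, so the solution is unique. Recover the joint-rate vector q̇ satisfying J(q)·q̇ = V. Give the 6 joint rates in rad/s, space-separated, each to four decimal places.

o_n = [-0.5583, 0.7213, -0.1914]
J₁: ẑ×o_n = [-0.7213, -0.5583, 0.0000], ω = ẑ
J2: z=[0.9877, 0.1564, 0.0000] o=[-0.0626, 0.3951, 0.4500] → [-0.1003, 0.6335, 0.3998, 0.9877, 0.1564, 0.0000]
J3: z=[-0.1545, 0.9755, 0.1564] o=[-0.0822, 0.5187, -0.3402] → [0.1134, -0.0515, 0.4332, -0.1545, 0.9755, 0.1564]
J4: z=[-0.1545, 0.9755, 0.1564] o=[0.0262, 0.4861, -0.0302] → [-0.1941, -0.1164, 0.5339, -0.1545, 0.9755, 0.1564]
J5: z=[0.3768, -0.0882, 0.9221] o=[-0.6679, 0.3331, 0.2388] → [-0.3200, 0.2631, 0.1559, 0.3768, -0.0882, 0.9221]
J6: z=[0.9186, -0.0926, -0.3842] o=[-0.6011, 0.8885, 0.2647] → [-0.0220, 0.4025, -0.1496, 0.9186, -0.0926, -0.3842]
q̇ = J⁺·V = [-0.3870, -0.6360, 0.3440, -0.4540, -0.7480, -0.4870]

-0.3870 -0.6360 0.3440 -0.4540 -0.7480 -0.4870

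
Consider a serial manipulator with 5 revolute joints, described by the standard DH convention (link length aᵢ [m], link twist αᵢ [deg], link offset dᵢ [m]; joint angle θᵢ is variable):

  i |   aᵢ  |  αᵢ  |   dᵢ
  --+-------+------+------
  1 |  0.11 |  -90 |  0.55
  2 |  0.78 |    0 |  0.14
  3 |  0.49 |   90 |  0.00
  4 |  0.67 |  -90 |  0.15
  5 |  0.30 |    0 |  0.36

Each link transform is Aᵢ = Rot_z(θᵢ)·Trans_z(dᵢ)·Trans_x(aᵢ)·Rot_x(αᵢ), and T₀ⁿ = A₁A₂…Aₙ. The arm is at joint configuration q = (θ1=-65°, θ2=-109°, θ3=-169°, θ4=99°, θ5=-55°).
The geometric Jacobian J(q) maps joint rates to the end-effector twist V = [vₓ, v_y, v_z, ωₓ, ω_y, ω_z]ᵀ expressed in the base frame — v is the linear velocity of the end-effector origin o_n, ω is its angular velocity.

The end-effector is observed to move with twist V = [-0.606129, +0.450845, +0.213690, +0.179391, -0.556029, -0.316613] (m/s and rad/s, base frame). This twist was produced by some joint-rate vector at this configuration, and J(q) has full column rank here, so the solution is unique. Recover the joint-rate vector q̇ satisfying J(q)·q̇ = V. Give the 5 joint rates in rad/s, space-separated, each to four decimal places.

-0.0500 -0.9590 0.8320 0.5370 -0.3490

o_n = [0.9346, 0.1618, 1.3399]
J₁: ẑ×o_n = [-0.1618, 0.9346, 0.0000], ω = ẑ
J2: z=[0.9063, 0.4226, 0.0000] o=[0.0465, -0.0997, 0.5500] → [0.3338, -0.7159, -0.1383, 0.9063, 0.4226, 0.0000]
J3: z=[0.9063, 0.4226, 0.0000] o=[0.0661, 0.1896, 1.2875] → [0.0221, -0.0475, -0.3923, 0.9063, 0.4226, 0.0000]
J4: z=[0.4185, -0.8975, 0.1392] o=[0.0949, 0.1278, 0.8023] → [-0.4872, -0.1081, 0.7678, 0.4185, -0.8975, 0.1392]
J5: z=[-0.1999, 0.0585, 0.9781] o=[0.7512, 0.2861, 0.9269] → [0.1457, 0.2619, 0.0141, -0.1999, 0.0585, 0.9781]
q̇ = J⁺·V = [-0.0500, -0.9590, 0.8320, 0.5370, -0.3490]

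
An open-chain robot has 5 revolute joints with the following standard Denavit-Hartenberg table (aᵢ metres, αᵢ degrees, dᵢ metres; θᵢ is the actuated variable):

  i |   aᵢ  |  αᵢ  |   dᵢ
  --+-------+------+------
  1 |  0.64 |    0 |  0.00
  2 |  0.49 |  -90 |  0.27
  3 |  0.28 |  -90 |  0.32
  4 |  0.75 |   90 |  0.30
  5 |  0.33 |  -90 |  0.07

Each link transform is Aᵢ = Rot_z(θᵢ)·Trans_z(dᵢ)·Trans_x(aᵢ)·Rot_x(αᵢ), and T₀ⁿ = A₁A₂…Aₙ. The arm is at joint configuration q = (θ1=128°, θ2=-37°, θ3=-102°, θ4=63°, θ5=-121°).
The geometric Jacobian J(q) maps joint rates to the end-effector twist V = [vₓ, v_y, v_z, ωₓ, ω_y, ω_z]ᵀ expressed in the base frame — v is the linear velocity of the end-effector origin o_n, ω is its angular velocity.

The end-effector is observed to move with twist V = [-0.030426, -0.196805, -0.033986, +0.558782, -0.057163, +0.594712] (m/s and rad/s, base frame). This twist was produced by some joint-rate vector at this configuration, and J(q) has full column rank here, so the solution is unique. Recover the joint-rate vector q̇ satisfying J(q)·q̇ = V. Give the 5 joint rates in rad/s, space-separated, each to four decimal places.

-0.2850 0.7910 -0.6090 -0.0470 0.1130

o_n = [-0.2357, 0.8880, 0.8660]
J₁: ẑ×o_n = [-0.8880, -0.2357, 0.0000], ω = ẑ
J2: z=[0.0000, 0.0000, 1.0000] o=[-0.3940, 0.5043, 0.0000] → [-0.3837, 0.1584, 0.0000, 0.0000, 0.0000, 1.0000]
J3: z=[-0.9998, -0.0175, 0.0000] o=[-0.4026, 0.9943, 0.2700] → [-0.0104, 0.5959, 0.1092, -0.9998, -0.0175, 0.0000]
J4: z=[-0.0171, 0.9780, 0.2079] o=[-0.7215, 0.9305, 0.5439] → [0.3239, 0.1065, -0.4744, -0.0171, 0.9780, 0.2079]
J5: z=[-0.4507, -0.1931, 0.8715] o=[-0.0572, 1.1647, 0.9393] → [0.2554, -0.1885, 0.0903, -0.4507, -0.1931, 0.8715]
q̇ = J⁺·V = [-0.2850, 0.7910, -0.6090, -0.0470, 0.1130]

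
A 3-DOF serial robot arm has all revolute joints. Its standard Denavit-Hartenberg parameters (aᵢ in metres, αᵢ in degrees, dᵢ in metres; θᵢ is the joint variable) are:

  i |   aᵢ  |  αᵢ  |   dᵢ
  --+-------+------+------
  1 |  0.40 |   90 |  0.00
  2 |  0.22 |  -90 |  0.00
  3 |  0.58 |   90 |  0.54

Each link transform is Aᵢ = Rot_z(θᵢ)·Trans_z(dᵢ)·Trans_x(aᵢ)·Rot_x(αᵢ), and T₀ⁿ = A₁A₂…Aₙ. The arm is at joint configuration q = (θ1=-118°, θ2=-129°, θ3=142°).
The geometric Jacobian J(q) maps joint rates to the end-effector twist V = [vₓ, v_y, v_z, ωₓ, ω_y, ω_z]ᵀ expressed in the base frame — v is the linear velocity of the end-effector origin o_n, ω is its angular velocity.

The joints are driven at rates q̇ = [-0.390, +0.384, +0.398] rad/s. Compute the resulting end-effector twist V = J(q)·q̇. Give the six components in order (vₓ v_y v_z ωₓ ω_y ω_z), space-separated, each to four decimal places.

-0.6297 0.0081 0.3289 -0.4843 -0.0928 -0.6405

o_n = [-0.1396, -1.0231, -0.1556]
J₁: ẑ×o_n = [1.0231, -0.1396, 0.0000], ω = ẑ
J2: z=[-0.8829, 0.4695, 0.0000] o=[-0.1878, -0.3532, 0.0000] → [-0.0731, -0.1374, 0.5688, -0.8829, 0.4695, 0.0000]
J3: z=[-0.3648, -0.6862, -0.6293] o=[-0.1228, -0.2309, -0.1710] → [-0.5090, 0.0162, 0.2775, -0.3648, -0.6862, -0.6293]
V = J·q̇ = [-0.6297, 0.0081, 0.3289, -0.4843, -0.0928, -0.6405]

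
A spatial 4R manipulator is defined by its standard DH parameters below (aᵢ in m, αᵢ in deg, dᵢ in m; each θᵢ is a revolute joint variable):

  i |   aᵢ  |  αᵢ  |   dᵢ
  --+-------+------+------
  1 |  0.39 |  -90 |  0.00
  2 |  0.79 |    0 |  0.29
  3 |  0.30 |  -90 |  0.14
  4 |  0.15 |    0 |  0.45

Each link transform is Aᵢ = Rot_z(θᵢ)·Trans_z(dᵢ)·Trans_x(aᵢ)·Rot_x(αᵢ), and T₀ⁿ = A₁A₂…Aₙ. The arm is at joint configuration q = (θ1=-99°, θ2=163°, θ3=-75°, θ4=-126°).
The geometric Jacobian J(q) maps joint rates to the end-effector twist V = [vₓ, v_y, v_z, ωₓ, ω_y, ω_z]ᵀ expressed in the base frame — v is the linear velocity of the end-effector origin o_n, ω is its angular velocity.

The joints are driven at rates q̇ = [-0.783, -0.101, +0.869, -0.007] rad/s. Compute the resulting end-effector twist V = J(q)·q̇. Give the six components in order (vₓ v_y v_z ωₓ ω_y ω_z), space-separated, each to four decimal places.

0.5803 -0.3758 0.2643 0.7575 -0.1271 -0.7828

o_n = [0.6709, 0.7116, -0.4584]
J₁: ẑ×o_n = [-0.7116, 0.6709, 0.0000], ω = ẑ
J2: z=[0.9877, -0.1564, 0.0000] o=[-0.0610, -0.3852, 0.0000] → [0.0717, 0.4527, 1.1978, 0.9877, -0.1564, 0.0000]
J3: z=[0.9877, -0.1564, 0.0000] o=[0.3436, 0.3156, -0.2310] → [0.0356, 0.2246, 0.4423, 0.9877, -0.1564, 0.0000]
J4: z=[0.1563, 0.9871, -0.0349] o=[0.4802, 0.2834, -0.5308] → [0.0864, -0.0180, -0.1213, 0.1563, 0.9871, -0.0349]
V = J·q̇ = [0.5803, -0.3758, 0.2643, 0.7575, -0.1271, -0.7828]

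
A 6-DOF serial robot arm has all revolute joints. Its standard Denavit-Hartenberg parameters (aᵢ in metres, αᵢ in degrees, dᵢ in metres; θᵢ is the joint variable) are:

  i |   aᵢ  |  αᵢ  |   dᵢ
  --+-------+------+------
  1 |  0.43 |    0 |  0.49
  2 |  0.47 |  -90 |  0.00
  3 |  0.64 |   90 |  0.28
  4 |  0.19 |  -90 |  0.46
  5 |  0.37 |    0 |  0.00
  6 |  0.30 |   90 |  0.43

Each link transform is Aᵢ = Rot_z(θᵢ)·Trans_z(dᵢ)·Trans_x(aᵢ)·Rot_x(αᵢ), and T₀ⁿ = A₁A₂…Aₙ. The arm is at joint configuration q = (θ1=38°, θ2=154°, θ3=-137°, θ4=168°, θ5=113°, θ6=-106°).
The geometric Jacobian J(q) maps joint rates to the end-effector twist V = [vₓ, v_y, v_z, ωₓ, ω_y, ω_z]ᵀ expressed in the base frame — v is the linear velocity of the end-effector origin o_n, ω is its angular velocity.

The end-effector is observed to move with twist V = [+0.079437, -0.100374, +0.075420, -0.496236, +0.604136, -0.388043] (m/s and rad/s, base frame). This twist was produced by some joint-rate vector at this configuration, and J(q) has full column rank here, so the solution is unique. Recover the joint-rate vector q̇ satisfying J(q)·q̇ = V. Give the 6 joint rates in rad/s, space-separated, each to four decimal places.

o_n = [0.0737, 0.2792, 0.5760]
J₁: ẑ×o_n = [-0.2792, 0.0737, 0.0000], ω = ẑ
J2: z=[0.0000, 0.0000, 1.0000] o=[0.3388, 0.2647, 0.4900] → [-0.0144, -0.2651, 0.0000, 0.0000, 0.0000, 1.0000]
J3: z=[0.2079, -0.9781, 0.0000] o=[-0.1209, 0.1670, 0.4900] → [-0.0841, -0.0179, 0.2137, 0.2079, -0.9781, 0.0000]
J4: z=[0.6671, 0.1418, -0.7314] o=[0.3952, -0.0095, 0.9265] → [0.1615, 0.4689, 0.2382, 0.6671, 0.1418, -0.7314]
J5: z=[-0.3521, 0.9252, -0.1418] o=[0.5773, -0.0112, 0.4633] → [0.1454, 0.1111, 0.3636, -0.3521, 0.9252, -0.1418]
J6: z=[-0.3521, 0.9252, -0.1418] o=[0.4450, -0.0086, 0.8088] → [-0.1746, -0.0293, 0.2422, -0.3521, 0.9252, -0.1418]
q̇ = J⁺·V = [-0.3450, -0.2490, -0.1170, -0.3960, 0.4270, 0.1630]

-0.3450 -0.2490 -0.1170 -0.3960 0.4270 0.1630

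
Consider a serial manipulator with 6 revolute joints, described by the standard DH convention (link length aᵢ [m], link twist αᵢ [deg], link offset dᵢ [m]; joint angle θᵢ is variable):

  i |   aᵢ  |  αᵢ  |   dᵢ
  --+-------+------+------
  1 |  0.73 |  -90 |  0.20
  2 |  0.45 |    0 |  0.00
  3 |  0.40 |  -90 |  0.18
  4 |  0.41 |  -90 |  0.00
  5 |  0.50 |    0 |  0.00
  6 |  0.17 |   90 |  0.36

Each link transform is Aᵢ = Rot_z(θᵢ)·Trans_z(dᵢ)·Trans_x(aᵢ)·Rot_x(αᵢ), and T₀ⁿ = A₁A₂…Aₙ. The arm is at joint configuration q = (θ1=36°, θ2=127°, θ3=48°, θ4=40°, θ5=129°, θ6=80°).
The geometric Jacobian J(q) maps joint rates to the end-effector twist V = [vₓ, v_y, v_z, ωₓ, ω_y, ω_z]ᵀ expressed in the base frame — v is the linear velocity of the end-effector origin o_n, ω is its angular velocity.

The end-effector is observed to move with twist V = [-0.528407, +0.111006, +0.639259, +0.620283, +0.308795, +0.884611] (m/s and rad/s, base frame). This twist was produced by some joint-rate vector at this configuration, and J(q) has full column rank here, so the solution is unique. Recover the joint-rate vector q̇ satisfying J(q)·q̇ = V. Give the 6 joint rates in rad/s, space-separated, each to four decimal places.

o_n = [0.3263, 0.1610, -0.4755]
J₁: ẑ×o_n = [-0.1610, 0.3263, 0.0000], ω = ẑ
J2: z=[-0.5878, 0.8090, 0.0000] o=[0.5906, 0.4291, 0.2000] → [-0.5465, -0.3971, 0.3714, -0.5878, 0.8090, 0.0000]
J3: z=[-0.5878, 0.8090, 0.0000] o=[0.3715, 0.2699, -0.1594] → [-0.2557, -0.1858, 0.1006, -0.5878, 0.8090, 0.0000]
J4: z=[-0.0705, -0.0512, 0.9962] o=[-0.0567, 0.1813, -0.1942] → [0.0346, 0.3617, 0.0210, -0.0705, -0.0512, 0.9962]
J5: z=[0.9683, -0.2434, 0.0560] o=[-0.1549, -0.2158, -0.2216] → [0.0407, 0.2728, 0.4820, 0.9683, -0.2434, 0.0560]
J6: z=[0.9683, -0.2434, 0.0560] o=[-0.0521, 0.1089, -0.5877] → [-0.0302, -0.0874, 0.1426, 0.9683, -0.2434, 0.0560]
q̇ = J⁺·V = [0.8700, 0.7590, -0.0610, -0.0450, 0.6280, 0.4330]

0.8700 0.7590 -0.0610 -0.0450 0.6280 0.4330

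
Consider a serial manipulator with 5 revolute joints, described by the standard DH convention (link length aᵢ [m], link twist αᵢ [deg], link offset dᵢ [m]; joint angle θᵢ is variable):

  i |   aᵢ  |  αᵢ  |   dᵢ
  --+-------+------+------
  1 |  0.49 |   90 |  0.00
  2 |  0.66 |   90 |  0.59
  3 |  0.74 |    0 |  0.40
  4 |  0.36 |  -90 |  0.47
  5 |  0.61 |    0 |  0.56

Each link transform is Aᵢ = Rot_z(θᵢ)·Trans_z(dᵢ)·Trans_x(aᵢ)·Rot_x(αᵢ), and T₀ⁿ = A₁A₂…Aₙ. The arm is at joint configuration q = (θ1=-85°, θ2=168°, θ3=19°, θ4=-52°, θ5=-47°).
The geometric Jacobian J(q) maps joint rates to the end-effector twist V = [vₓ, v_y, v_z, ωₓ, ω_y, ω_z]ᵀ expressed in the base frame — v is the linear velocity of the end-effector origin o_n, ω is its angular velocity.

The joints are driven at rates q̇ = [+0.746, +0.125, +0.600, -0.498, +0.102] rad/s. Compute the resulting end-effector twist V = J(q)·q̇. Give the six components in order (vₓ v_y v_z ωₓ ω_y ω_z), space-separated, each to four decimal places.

-1.5598 -0.6723 -0.3135 -0.2126 0.0147 0.8573

o_n = [-1.0054, 1.4190, 1.7688]
J₁: ẑ×o_n = [-1.4190, -1.0054, 0.0000], ω = ẑ
J2: z=[-0.9962, -0.0872, 0.0000] o=[0.0427, -0.4881, 0.0000] → [-0.1542, 1.7621, -1.9913, -0.9962, -0.0872, 0.0000]
J3: z=[0.0181, -0.2071, 0.9781] o=[-0.6013, 0.1036, 0.1372] → [-1.6247, -0.4248, -0.0599, 0.0181, -0.2071, 0.9781]
J4: z=[0.0181, -0.2071, 0.9781] o=[-0.8937, 0.6815, 0.6740] → [-0.9482, -0.1291, -0.0098, 0.0181, -0.2071, 0.9781]
J5: z=[-0.8819, 0.4576, 0.1132] o=[-0.7156, 0.8954, 1.1965] → [0.2026, 0.4719, -0.3291, -0.8819, 0.4576, 0.1132]
V = J·q̇ = [-1.5598, -0.6723, -0.3135, -0.2126, 0.0147, 0.8573]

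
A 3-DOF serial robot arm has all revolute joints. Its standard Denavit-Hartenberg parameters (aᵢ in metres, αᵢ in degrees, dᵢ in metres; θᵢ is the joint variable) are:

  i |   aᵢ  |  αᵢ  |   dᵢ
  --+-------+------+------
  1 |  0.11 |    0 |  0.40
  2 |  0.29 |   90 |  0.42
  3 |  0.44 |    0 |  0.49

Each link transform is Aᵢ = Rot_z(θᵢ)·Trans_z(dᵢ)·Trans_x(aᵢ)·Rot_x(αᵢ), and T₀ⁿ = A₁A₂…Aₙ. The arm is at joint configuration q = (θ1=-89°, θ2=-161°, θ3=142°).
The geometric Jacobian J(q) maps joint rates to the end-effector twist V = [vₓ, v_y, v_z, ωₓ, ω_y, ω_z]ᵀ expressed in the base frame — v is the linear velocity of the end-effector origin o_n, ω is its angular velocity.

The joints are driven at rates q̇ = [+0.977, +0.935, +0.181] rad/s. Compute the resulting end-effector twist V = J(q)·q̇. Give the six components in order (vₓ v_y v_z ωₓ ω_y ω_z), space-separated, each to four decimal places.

-0.0943 0.8733 -0.0628 0.1701 0.0619 1.9120

o_n = [0.4818, 0.0043, 1.0909]
J₁: ẑ×o_n = [-0.0043, 0.4818, 0.0000], ω = ẑ
J2: z=[0.0000, 0.0000, 1.0000] o=[0.0019, -0.1100, 0.4000] → [-0.1143, 0.4799, 0.0000, 0.0000, 0.0000, 1.0000]
J3: z=[0.9397, 0.3420, 0.0000] o=[-0.0973, 0.1625, 0.8200] → [0.0927, -0.2546, -0.3467, 0.9397, 0.3420, 0.0000]
V = J·q̇ = [-0.0943, 0.8733, -0.0628, 0.1701, 0.0619, 1.9120]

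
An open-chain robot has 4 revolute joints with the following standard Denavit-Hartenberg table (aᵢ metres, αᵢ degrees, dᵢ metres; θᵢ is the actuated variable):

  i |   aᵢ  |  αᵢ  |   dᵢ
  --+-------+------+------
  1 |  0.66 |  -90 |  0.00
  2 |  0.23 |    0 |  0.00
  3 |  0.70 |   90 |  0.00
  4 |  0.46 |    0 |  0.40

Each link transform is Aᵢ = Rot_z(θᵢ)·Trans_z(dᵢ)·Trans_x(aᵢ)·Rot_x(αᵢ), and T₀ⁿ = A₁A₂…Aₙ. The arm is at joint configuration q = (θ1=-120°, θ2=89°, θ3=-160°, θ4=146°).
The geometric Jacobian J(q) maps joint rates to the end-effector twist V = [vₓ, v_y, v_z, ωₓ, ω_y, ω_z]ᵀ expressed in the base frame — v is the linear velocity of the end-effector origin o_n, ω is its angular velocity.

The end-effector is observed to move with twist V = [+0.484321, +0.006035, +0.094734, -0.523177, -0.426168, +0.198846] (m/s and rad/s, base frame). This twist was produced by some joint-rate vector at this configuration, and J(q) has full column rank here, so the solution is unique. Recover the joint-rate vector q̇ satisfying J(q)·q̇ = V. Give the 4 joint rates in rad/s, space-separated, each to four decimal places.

0.4160 0.4030 -0.6430 -0.6670

o_n = [0.0280, -0.4660, 0.2015]
J₁: ẑ×o_n = [0.4660, 0.0280, -0.0000], ω = ẑ
J2: z=[0.8660, -0.5000, 0.0000] o=[-0.3300, -0.5716, 0.0000] → [-0.1008, -0.1745, 0.2705, 0.8660, -0.5000, 0.0000]
J3: z=[0.8660, -0.5000, 0.0000] o=[-0.3320, -0.5751, -0.2300] → [-0.2158, -0.3737, 0.2745, 0.8660, -0.5000, 0.0000]
J4: z=[0.4728, 0.8188, 0.3256] o=[-0.4460, -0.7724, 0.4319] → [-0.2884, 0.2632, -0.2432, 0.4728, 0.8188, 0.3256]
q̇ = J⁺·V = [0.4160, 0.4030, -0.6430, -0.6670]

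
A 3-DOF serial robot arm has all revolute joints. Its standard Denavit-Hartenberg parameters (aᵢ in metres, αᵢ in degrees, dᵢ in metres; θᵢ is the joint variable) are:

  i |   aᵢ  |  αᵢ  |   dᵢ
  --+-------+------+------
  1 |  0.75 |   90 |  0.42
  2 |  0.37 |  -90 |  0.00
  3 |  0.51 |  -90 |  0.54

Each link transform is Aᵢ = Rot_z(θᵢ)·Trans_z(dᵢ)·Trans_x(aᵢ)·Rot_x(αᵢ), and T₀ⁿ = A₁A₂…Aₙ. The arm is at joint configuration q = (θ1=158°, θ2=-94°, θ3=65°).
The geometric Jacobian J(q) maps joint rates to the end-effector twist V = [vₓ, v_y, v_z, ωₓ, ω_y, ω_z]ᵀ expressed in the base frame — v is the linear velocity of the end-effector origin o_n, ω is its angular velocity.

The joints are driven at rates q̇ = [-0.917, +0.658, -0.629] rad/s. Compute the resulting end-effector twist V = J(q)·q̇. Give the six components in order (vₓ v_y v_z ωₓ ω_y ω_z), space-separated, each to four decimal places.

-0.2741 1.4911 0.0376 0.8283 0.3750 -0.8731

o_n = [-1.3301, 0.0389, -0.2018]
J₁: ẑ×o_n = [-0.0389, -1.3301, 0.0000], ω = ẑ
J2: z=[0.3746, 0.9272, 0.0000] o=[-0.6954, 0.2810, 0.4200] → [-0.5765, 0.2329, 0.4978, 0.3746, 0.9272, 0.0000]
J3: z=[-0.9249, 0.3737, -0.0698] o=[-0.6715, 0.2713, 0.0509] → [-0.1106, -0.1878, 0.4611, -0.9249, 0.3737, -0.0698]
V = J·q̇ = [-0.2741, 1.4911, 0.0376, 0.8283, 0.3750, -0.8731]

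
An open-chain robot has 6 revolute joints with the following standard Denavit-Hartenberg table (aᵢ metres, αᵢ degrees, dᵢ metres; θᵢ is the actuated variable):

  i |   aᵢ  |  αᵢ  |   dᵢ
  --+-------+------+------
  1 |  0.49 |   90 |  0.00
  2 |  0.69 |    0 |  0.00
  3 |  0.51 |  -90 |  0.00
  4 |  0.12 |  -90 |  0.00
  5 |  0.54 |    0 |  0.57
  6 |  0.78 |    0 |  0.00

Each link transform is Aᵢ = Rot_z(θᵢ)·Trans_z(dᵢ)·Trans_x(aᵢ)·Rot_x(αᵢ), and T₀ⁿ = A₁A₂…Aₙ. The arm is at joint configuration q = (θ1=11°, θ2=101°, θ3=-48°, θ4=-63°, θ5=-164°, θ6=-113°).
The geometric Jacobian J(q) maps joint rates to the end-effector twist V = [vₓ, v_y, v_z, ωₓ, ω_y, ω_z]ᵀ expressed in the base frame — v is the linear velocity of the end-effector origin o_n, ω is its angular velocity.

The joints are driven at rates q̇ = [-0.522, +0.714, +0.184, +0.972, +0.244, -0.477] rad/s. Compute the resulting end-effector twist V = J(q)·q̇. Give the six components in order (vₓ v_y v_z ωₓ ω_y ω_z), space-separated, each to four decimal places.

o_n = [1.2607, 0.7846, 1.0037]
J₁: ẑ×o_n = [-0.7846, 1.2607, 0.0000], ω = ẑ
J2: z=[0.1908, -0.9816, 0.0000] o=[0.4810, 0.0935, 0.0000] → [-0.9852, -0.1915, 0.8973, 0.1908, -0.9816, 0.0000]
J3: z=[0.1908, -0.9816, 0.0000] o=[0.3518, 0.0684, 0.6773] → [-0.3203, -0.0623, 1.0289, 0.1908, -0.9816, 0.0000]
J4: z=[-0.7840, -0.1524, 0.6018] o=[0.6530, 0.1269, 1.0846] → [-0.3835, 0.3022, -0.4230, -0.7840, -0.1524, 0.6018]
J5: z=[0.4397, 0.5480, 0.7116] o=[0.7056, 0.0282, 1.1281] → [-0.6064, 0.4497, 0.0285, 0.4397, 0.5480, 0.7116]
J6: z=[0.4397, 0.5480, 0.7116] o=[0.6121, 0.7448, 1.4351] → [-0.2647, 0.6513, -0.3379, 0.4397, 0.5480, 0.7116]
V = J·q̇ = [-0.7472, -0.7134, 0.5869, -0.6931, -1.1573, -0.1028]

-0.7472 -0.7134 0.5869 -0.6931 -1.1573 -0.1028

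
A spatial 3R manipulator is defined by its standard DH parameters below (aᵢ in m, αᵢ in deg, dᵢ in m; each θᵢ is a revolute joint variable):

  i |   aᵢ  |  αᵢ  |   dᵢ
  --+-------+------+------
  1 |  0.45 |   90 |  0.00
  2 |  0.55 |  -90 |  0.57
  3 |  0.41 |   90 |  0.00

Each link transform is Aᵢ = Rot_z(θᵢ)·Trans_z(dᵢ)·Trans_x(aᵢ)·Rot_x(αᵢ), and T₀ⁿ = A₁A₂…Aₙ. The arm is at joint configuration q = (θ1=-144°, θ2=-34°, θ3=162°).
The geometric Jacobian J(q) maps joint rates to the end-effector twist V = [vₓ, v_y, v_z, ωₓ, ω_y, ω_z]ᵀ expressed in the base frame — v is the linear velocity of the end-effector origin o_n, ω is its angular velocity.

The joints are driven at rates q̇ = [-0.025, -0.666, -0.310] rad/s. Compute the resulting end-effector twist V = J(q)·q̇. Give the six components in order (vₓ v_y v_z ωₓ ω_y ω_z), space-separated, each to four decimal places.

o_n = [-0.7320, 0.0161, -0.0895]
J₁: ẑ×o_n = [-0.0161, -0.7320, 0.0000], ω = ẑ
J2: z=[-0.5878, 0.8090, 0.0000] o=[-0.3641, -0.2645, 0.0000] → [-0.0724, -0.0526, 0.1327, -0.5878, 0.8090, 0.0000]
J3: z=[-0.4524, -0.3287, 0.8290] o=[-1.0680, -0.0714, -0.3076] → [-0.1442, 0.3772, 0.0708, -0.4524, -0.3287, 0.8290]
V = J·q̇ = [0.0933, -0.0636, -0.1103, 0.5317, -0.4369, -0.2820]

0.0933 -0.0636 -0.1103 0.5317 -0.4369 -0.2820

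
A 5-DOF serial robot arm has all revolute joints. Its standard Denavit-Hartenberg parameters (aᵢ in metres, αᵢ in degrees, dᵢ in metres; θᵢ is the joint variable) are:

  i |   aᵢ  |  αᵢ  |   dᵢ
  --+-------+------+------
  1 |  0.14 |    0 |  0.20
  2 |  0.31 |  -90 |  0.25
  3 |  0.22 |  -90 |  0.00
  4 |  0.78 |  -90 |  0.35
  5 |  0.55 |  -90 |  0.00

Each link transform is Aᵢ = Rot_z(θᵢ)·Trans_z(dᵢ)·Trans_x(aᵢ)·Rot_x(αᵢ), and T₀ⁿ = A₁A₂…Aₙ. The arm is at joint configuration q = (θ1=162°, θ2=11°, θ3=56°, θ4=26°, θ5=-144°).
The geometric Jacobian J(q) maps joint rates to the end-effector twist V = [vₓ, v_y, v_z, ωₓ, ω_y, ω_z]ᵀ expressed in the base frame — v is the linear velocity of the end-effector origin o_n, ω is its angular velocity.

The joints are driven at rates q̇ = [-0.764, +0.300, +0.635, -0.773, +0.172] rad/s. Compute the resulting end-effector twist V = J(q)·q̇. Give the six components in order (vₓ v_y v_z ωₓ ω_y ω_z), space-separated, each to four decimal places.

o_n = [-0.1582, 0.1943, -0.3585]
J₁: ẑ×o_n = [-0.1943, -0.1582, 0.0000], ω = ẑ
J2: z=[0.0000, 0.0000, 1.0000] o=[-0.1331, 0.0433, 0.2000] → [-0.1510, -0.0250, 0.0000, 0.0000, 0.0000, 1.0000]
J3: z=[-0.1219, -0.9925, 0.0000] o=[-0.4408, 0.0810, 0.4500] → [0.8025, -0.0985, 0.2668, -0.1219, -0.9925, 0.0000]
J4: z=[0.8229, -0.1010, -0.5592] o=[-0.5629, 0.0960, 0.2676] → [0.1182, 0.2889, 0.1218, 0.8229, -0.1010, -0.5592]
J5: z=[0.3528, 0.8622, 0.3634] o=[-0.6224, 0.4478, -0.5093] → [0.2221, 0.1155, -0.4897, 0.3528, 0.8622, 0.3634]
V = J·q̇ = [0.5596, -0.1527, -0.0090, -0.6528, -0.4039, 0.0308]

0.5596 -0.1527 -0.0090 -0.6528 -0.4039 0.0308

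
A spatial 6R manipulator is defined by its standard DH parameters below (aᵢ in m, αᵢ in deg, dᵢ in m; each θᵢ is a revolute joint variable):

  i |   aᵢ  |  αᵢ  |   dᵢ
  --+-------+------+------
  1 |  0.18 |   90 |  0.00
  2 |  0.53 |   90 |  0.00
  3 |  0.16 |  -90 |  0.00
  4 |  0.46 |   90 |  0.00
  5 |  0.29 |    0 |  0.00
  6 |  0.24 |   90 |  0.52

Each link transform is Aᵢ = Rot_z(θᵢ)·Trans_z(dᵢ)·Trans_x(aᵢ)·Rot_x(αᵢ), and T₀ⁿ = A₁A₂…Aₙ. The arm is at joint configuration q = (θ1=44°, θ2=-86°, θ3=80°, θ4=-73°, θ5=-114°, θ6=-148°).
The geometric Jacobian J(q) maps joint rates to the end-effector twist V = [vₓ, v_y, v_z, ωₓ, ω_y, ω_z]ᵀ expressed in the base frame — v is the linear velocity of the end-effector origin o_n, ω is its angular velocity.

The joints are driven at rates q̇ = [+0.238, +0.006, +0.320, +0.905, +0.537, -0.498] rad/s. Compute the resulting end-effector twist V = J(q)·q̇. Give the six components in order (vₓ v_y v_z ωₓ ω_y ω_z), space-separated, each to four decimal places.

o_n = [-0.3379, 0.0185, -0.5439]
J₁: ẑ×o_n = [-0.0185, -0.3379, 0.0000], ω = ẑ
J2: z=[0.6947, -0.7193, 0.0000] o=[0.1295, 0.1250, 0.0000] → [0.3912, 0.3778, -0.4103, 0.6947, -0.7193, 0.0000]
J3: z=[-0.7176, -0.6930, -0.0698] o=[0.1561, 0.1507, -0.5287] → [0.0013, 0.0236, -0.2474, -0.7176, -0.6930, -0.0698]
J4: z=[0.0712, -0.1726, 0.9824] o=[0.2669, 0.0387, -0.5564] → [0.0177, -0.5951, -0.1059, 0.0712, -0.1726, 0.9824]
J5: z=[-0.8723, 0.4668, 0.1453] o=[0.0444, -0.3603, -0.6104] → [-0.0240, 0.0025, -0.1519, -0.8723, 0.4668, 0.1453]
J6: z=[-0.8723, 0.4668, 0.1453] o=[0.0826, -0.2122, -0.8568] → [0.1126, 0.2119, -0.0049, -0.8723, 0.4668, 0.1453]
V = J·q̇ = [-0.0545, -0.7134, -0.2566, -0.1950, -0.3641, 1.1104]

-0.0545 -0.7134 -0.2566 -0.1950 -0.3641 1.1104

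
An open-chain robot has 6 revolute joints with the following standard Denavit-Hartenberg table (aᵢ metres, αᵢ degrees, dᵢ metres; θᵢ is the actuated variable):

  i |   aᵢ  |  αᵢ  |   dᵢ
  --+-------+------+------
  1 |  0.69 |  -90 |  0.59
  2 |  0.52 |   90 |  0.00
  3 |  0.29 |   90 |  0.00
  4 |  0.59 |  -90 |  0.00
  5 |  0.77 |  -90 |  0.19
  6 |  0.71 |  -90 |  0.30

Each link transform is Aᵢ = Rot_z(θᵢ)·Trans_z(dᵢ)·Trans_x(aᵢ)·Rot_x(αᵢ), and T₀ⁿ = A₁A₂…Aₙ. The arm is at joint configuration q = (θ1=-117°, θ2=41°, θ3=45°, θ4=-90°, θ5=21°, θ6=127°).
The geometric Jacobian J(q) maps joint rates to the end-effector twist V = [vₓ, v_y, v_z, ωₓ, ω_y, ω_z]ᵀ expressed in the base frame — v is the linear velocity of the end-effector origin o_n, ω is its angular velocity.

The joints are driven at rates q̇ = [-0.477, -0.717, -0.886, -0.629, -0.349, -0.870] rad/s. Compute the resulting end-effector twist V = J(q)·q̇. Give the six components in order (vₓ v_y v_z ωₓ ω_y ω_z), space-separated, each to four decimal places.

o_n = [0.0653, -0.3638, -0.1295]
J₁: ẑ×o_n = [0.3638, 0.0653, -0.0000], ω = ẑ
J2: z=[0.8910, -0.4540, 0.0000] o=[-0.3133, -0.6148, 0.5900] → [0.3266, 0.6411, 0.3954, 0.8910, -0.4540, 0.0000]
J3: z=[-0.2978, -0.5846, 0.7547] o=[-0.4914, -0.9645, 0.2488] → [-0.2321, 0.3075, 0.1465, -0.2978, -0.5846, 0.7547]
J4: z=[-0.8723, -0.1545, -0.4639] o=[-0.3790, -1.1955, 0.1143] → [0.4235, -0.4188, -0.6568, -0.8723, -0.1545, -0.4639]
J5: z=[0.3878, -0.7965, -0.4639] o=[-0.2032, -0.8506, -0.3310] → [0.0653, -0.2027, 0.4026, 0.3878, -0.7965, -0.4639]
J6: z=[0.7076, -0.0653, 0.7036] o=[0.3252, -0.5391, -0.8336] → [-0.1692, -0.6812, 0.1070, 0.7076, -0.0653, 0.7036]
V = J·q̇ = [-0.3440, 0.1636, -0.2339, -0.5772, 1.2754, -1.3041]

-0.3440 0.1636 -0.2339 -0.5772 1.2754 -1.3041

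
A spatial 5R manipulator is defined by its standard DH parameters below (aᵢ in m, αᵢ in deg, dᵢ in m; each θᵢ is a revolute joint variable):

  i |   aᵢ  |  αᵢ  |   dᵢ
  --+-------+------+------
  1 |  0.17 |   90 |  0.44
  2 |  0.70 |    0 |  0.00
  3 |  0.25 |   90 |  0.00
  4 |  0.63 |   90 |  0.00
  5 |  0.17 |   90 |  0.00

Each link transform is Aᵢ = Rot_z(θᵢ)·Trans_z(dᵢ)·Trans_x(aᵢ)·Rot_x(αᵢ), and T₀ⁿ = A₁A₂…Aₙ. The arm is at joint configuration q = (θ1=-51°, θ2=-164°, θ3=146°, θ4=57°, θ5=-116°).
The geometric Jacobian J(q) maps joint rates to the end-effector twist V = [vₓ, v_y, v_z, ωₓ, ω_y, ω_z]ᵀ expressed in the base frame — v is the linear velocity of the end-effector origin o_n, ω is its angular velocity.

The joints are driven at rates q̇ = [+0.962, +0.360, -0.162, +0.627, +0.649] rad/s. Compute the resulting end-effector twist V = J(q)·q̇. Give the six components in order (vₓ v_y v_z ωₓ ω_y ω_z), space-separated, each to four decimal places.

o_n = [-0.3181, -0.3474, 0.2216]
J₁: ẑ×o_n = [0.3474, -0.3181, 0.0000], ω = ẑ
J2: z=[-0.7771, -0.6293, 0.0000] o=[0.1070, -0.1321, 0.4400] → [0.1374, -0.1697, -0.1002, -0.7771, -0.6293, 0.0000]
J3: z=[-0.7771, -0.6293, 0.0000] o=[-0.3165, 0.3908, 0.2471] → [0.0160, -0.0198, 0.5727, -0.7771, -0.6293, 0.0000]
J4: z=[-0.1945, 0.2402, -0.9511] o=[-0.1668, 0.2060, 0.1698] → [-0.5139, 0.1539, 0.1440, -0.1945, 0.2402, -0.9511]
J5: z=[0.9252, -0.2771, -0.2592] o=[-0.3721, -0.3801, 0.0638] → [-0.0353, -0.1600, 0.0452, 0.9252, -0.2771, -0.2592]
V = J·q̇ = [0.0360, -0.3713, -0.0093, 0.3247, -0.1539, 0.1975]

0.0360 -0.3713 -0.0093 0.3247 -0.1539 0.1975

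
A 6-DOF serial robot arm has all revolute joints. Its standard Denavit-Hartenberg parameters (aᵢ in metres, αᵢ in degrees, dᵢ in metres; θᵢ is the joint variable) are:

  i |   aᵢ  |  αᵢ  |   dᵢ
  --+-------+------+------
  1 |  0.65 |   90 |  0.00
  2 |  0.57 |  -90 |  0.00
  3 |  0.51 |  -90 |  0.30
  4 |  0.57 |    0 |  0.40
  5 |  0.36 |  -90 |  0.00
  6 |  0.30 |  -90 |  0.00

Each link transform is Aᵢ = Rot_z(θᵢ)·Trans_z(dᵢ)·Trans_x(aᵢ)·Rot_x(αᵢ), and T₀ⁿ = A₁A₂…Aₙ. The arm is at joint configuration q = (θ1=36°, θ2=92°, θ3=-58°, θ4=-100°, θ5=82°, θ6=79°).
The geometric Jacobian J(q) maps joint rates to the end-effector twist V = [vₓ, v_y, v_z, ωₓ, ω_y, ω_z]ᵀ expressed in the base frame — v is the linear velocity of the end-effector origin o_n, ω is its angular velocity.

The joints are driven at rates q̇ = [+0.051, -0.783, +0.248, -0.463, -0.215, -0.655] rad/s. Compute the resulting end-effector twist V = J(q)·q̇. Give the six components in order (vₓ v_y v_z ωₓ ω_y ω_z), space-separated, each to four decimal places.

o_n = [0.0643, -0.7310, 1.0523]
J₁: ẑ×o_n = [0.7310, 0.0643, -0.0000], ω = ẑ
J2: z=[0.5878, -0.8090, 0.0000] o=[0.5259, 0.3821, 0.0000] → [-0.8514, -0.6186, -1.0276, 0.5878, -0.8090, 0.0000]
J3: z=[-0.8085, -0.5874, -0.0349] o=[0.5098, 0.3704, 0.5697] → [-0.3220, 0.4058, 0.6288, -0.8085, -0.5874, -0.0349]
J4: z=[-0.3354, 0.4113, 0.8475] o=[0.5138, -0.1613, 0.8293] → [0.5746, -0.3061, 0.3760, -0.3354, 0.4113, 0.8475]
J5: z=[-0.3354, 0.4113, 0.8475] o=[-0.1221, -0.2575, 1.0963] → [0.3832, 0.1432, 0.0821, -0.3354, 0.4113, 0.8475]
J6: z=[0.9184, 0.3433, 0.1968] o=[-0.0465, -0.5615, 1.2737] → [-0.0426, 0.2251, -0.1937, 0.9184, 0.3433, 0.1968]
V = J·q̇ = [0.3036, 0.5517, 0.8957, -1.0349, -0.0160, -0.6612]

0.3036 0.5517 0.8957 -1.0349 -0.0160 -0.6612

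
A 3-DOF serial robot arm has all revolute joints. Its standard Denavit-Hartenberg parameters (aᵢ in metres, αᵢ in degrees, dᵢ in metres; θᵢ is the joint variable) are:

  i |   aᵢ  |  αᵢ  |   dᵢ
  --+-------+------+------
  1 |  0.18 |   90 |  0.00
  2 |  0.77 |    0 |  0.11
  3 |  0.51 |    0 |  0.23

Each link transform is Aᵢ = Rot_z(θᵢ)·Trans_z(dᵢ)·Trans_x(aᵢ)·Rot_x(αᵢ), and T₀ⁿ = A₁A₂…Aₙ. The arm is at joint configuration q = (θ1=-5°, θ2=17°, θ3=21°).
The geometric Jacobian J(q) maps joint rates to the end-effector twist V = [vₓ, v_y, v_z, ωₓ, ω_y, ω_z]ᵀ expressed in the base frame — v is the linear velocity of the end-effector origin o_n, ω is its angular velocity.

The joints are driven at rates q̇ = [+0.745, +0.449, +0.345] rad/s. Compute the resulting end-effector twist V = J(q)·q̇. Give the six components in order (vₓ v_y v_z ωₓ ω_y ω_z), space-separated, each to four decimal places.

o_n = [1.2836, -0.4536, 0.5391]
J₁: ẑ×o_n = [0.4536, 1.2836, -0.0000], ω = ẑ
J2: z=[-0.0872, -0.9962, 0.0000] o=[0.1793, -0.0157, 0.0000] → [-0.5371, 0.0470, 1.1382, -0.0872, -0.9962, 0.0000]
J3: z=[-0.0872, -0.9962, 0.0000] o=[0.9033, -0.1894, 0.2251] → [-0.3128, 0.0274, 0.4019, -0.0872, -0.9962, 0.0000]
V = J·q̇ = [-0.0111, 0.9868, 0.6497, -0.0692, -0.7910, 0.7450]

-0.0111 0.9868 0.6497 -0.0692 -0.7910 0.7450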